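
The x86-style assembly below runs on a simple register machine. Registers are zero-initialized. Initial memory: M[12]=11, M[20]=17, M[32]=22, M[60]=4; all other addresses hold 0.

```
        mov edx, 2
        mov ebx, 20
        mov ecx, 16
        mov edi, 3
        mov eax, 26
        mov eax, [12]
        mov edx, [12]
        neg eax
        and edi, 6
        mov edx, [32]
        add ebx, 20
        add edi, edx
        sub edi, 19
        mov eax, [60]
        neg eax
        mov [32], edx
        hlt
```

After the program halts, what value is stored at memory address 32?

mov edx, 2 → edx=2
mov ebx, 20 → ebx=20
mov ecx, 16 → ecx=16
mov edi, 3 → edi=3
mov eax, 26 → eax=26
mov eax, [12] → eax=M[12]=11
mov edx, [12] → edx=M[12]=11
neg eax → eax=-(11)=-11
and edi, 6 → edi=3&6=2
mov edx, [32] → edx=M[32]=22
add ebx, 20 → ebx=20+20=40
add edi, edx → edi=2+22=24
sub edi, 19 → edi=24-19=5
mov eax, [60] → eax=M[60]=4
neg eax → eax=-(4)=-4
mov [32], edx → M[32]=22
halt.

22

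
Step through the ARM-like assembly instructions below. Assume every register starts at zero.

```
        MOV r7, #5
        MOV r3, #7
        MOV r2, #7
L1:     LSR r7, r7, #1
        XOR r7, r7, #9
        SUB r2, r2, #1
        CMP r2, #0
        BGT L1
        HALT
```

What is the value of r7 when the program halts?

MOV r7, #5 → r7=5
MOV r3, #7 → r3=7
MOV r2, #7 → r2=7
LSR r7, r7, #1 → r7=5>>1=2
XOR r7, r7, #9 → r7=2^9=11
SUB r2, r2, #1 → r2=7-1=6
CMP r2, #0  (cmp 6,0)
BGT L1: taken
LSR r7, r7, #1 → r7=11>>1=5
XOR r7, r7, #9 → r7=5^9=12
SUB r2, r2, #1 → r2=6-1=5
CMP r2, #0  (cmp 5,0)
BGT L1: taken
LSR r7, r7, #1 → r7=12>>1=6
XOR r7, r7, #9 → r7=6^9=15
SUB r2, r2, #1 → r2=5-1=4
CMP r2, #0  (cmp 4,0)
BGT L1: taken
LSR r7, r7, #1 → r7=15>>1=7
XOR r7, r7, #9 → r7=7^9=14
SUB r2, r2, #1 → r2=4-1=3
CMP r2, #0  (cmp 3,0)
BGT L1: taken
LSR r7, r7, #1 → r7=14>>1=7
XOR r7, r7, #9 → r7=7^9=14
SUB r2, r2, #1 → r2=3-1=2
CMP r2, #0  (cmp 2,0)
BGT L1: taken
LSR r7, r7, #1 → r7=14>>1=7
XOR r7, r7, #9 → r7=7^9=14
SUB r2, r2, #1 → r2=2-1=1
CMP r2, #0  (cmp 1,0)
BGT L1: taken
LSR r7, r7, #1 → r7=14>>1=7
XOR r7, r7, #9 → r7=7^9=14
SUB r2, r2, #1 → r2=1-1=0
CMP r2, #0  (cmp 0,0)
BGT L1: not taken
halt.

14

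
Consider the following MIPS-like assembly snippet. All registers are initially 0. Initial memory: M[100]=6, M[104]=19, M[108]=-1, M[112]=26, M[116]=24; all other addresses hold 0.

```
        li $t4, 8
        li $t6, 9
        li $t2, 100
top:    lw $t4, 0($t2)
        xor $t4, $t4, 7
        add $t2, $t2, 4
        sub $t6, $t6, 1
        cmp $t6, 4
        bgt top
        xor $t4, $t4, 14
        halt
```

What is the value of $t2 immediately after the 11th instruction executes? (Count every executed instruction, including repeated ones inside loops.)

104

after li $t4, 8: $t4=8
after li $t6, 9: $t6=9
after li $t2, 100: $t2=100
after lw $t4, 0($t2): $t4=M[100]=6
after xor $t4, $t4, 7: $t4=6^7=1
after add $t2, $t2, 4: $t2=100+4=104
after sub $t6, $t6, 1: $t6=9-1=8
cmp $t6, 4  (cmp 8,4)
bgt top: taken
after lw $t4, 0($t2): $t4=M[104]=19
after xor $t4, $t4, 7: $t4=19^7=20
After step 11: $t2 = 104.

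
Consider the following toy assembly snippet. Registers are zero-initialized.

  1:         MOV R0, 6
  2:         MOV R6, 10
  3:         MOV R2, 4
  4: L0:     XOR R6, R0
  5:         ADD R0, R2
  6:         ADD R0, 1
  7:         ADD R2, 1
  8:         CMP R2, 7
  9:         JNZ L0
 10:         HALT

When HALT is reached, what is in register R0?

24

MOV R0, 6 → R0=6
MOV R6, 10 → R6=10
MOV R2, 4 → R2=4
XOR R6, R0 → R6=10^6=12
ADD R0, R2 → R0=6+4=10
ADD R0, 1 → R0=10+1=11
ADD R2, 1 → R2=4+1=5
CMP R2, 7  (cmp 5,7)
JNZ L0: taken
XOR R6, R0 → R6=12^11=7
ADD R0, R2 → R0=11+5=16
ADD R0, 1 → R0=16+1=17
ADD R2, 1 → R2=5+1=6
CMP R2, 7  (cmp 6,7)
JNZ L0: taken
XOR R6, R0 → R6=7^17=22
ADD R0, R2 → R0=17+6=23
ADD R0, 1 → R0=23+1=24
ADD R2, 1 → R2=6+1=7
CMP R2, 7  (cmp 7,7)
JNZ L0: not taken
halt.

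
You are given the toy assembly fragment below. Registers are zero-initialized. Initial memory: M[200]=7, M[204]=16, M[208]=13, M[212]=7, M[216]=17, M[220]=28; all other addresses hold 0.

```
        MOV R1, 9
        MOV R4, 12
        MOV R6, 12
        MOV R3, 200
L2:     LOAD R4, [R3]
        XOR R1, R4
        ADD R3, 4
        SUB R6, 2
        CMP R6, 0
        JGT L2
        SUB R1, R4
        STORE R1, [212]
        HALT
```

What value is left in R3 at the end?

224

MOV R1, 9 → R1=9
MOV R4, 12 → R4=12
MOV R6, 12 → R6=12
MOV R3, 200 → R3=200
LOAD R4, [R3] → R4=M[200]=7
XOR R1, R4 → R1=9^7=14
ADD R3, 4 → R3=200+4=204
SUB R6, 2 → R6=12-2=10
CMP R6, 0  (cmp 10,0)
JGT L2: taken
LOAD R4, [R3] → R4=M[204]=16
XOR R1, R4 → R1=14^16=30
ADD R3, 4 → R3=204+4=208
SUB R6, 2 → R6=10-2=8
CMP R6, 0  (cmp 8,0)
JGT L2: taken
LOAD R4, [R3] → R4=M[208]=13
XOR R1, R4 → R1=30^13=19
ADD R3, 4 → R3=208+4=212
SUB R6, 2 → R6=8-2=6
CMP R6, 0  (cmp 6,0)
JGT L2: taken
LOAD R4, [R3] → R4=M[212]=7
XOR R1, R4 → R1=19^7=20
ADD R3, 4 → R3=212+4=216
SUB R6, 2 → R6=6-2=4
CMP R6, 0  (cmp 4,0)
JGT L2: taken
LOAD R4, [R3] → R4=M[216]=17
XOR R1, R4 → R1=20^17=5
ADD R3, 4 → R3=216+4=220
SUB R6, 2 → R6=4-2=2
CMP R6, 0  (cmp 2,0)
JGT L2: taken
LOAD R4, [R3] → R4=M[220]=28
XOR R1, R4 → R1=5^28=25
ADD R3, 4 → R3=220+4=224
SUB R6, 2 → R6=2-2=0
CMP R6, 0  (cmp 0,0)
JGT L2: not taken
SUB R1, R4 → R1=25-28=-3
STORE R1, [212] → M[212]=-3
halt.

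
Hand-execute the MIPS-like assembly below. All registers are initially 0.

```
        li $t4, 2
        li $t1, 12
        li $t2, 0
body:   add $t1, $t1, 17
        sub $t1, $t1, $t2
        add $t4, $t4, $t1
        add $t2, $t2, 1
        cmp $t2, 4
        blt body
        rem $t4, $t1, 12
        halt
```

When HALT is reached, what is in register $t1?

after li $t4, 2: $t4=2
after li $t1, 12: $t1=12
after li $t2, 0: $t2=0
after add $t1, $t1, 17: $t1=12+17=29
after sub $t1, $t1, $t2: $t1=29-0=29
after add $t4, $t4, $t1: $t4=2+29=31
after add $t2, $t2, 1: $t2=0+1=1
cmp $t2, 4  (cmp 1,4)
blt body: taken
after add $t1, $t1, 17: $t1=29+17=46
after sub $t1, $t1, $t2: $t1=46-1=45
after add $t4, $t4, $t1: $t4=31+45=76
after add $t2, $t2, 1: $t2=1+1=2
cmp $t2, 4  (cmp 2,4)
blt body: taken
after add $t1, $t1, 17: $t1=45+17=62
after sub $t1, $t1, $t2: $t1=62-2=60
after add $t4, $t4, $t1: $t4=76+60=136
after add $t2, $t2, 1: $t2=2+1=3
cmp $t2, 4  (cmp 3,4)
blt body: taken
after add $t1, $t1, 17: $t1=60+17=77
after sub $t1, $t1, $t2: $t1=77-3=74
after add $t4, $t4, $t1: $t4=136+74=210
after add $t2, $t2, 1: $t2=3+1=4
cmp $t2, 4  (cmp 4,4)
blt body: not taken
after rem $t4, $t1, 12: $t4=74%12=2
halt.

74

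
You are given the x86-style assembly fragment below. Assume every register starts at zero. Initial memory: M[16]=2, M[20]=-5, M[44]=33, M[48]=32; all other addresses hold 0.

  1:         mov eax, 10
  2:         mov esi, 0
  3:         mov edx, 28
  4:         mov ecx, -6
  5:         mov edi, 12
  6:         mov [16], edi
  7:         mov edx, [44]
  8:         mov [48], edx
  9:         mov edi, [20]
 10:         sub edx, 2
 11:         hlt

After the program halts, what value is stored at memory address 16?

after mov eax, 10: eax=10
after mov esi, 0: esi=0
after mov edx, 28: edx=28
after mov ecx, -6: ecx=-6
after mov edi, 12: edi=12
mov [16], edi → M[16]=12
after mov edx, [44]: edx=M[44]=33
mov [48], edx → M[48]=33
after mov edi, [20]: edi=M[20]=-5
after sub edx, 2: edx=33-2=31
halt.

12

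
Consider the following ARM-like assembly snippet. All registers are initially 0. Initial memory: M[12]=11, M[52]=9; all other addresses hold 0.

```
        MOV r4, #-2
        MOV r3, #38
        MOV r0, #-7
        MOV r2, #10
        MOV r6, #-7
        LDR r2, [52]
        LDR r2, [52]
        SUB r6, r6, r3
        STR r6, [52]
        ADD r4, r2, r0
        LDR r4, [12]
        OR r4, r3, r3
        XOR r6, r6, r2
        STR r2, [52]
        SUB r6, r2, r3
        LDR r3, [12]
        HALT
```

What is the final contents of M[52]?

9

after MOV r4, #-2: r4=-2
after MOV r3, #38: r3=38
after MOV r0, #-7: r0=-7
after MOV r2, #10: r2=10
after MOV r6, #-7: r6=-7
after LDR r2, [52]: r2=M[52]=9
after LDR r2, [52]: r2=M[52]=9
after SUB r6, r6, r3: r6=(-7)-38=-45
STR r6, [52] → M[52]=-45
after ADD r4, r2, r0: r4=9+(-7)=2
after LDR r4, [12]: r4=M[12]=11
after OR r4, r3, r3: r4=38|38=38
after XOR r6, r6, r2: r6=(-45)^9=-38
STR r2, [52] → M[52]=9
after SUB r6, r2, r3: r6=9-38=-29
after LDR r3, [12]: r3=M[12]=11
halt.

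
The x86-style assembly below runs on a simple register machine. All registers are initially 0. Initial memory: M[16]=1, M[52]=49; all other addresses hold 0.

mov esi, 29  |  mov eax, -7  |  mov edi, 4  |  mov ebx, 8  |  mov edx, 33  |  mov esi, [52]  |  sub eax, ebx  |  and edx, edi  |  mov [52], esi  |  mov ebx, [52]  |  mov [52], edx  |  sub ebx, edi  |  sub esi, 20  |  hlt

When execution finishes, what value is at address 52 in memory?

mov esi, 29 → esi=29
mov eax, -7 → eax=-7
mov edi, 4 → edi=4
mov ebx, 8 → ebx=8
mov edx, 33 → edx=33
mov esi, [52] → esi=M[52]=49
sub eax, ebx → eax=(-7)-8=-15
and edx, edi → edx=33&4=0
mov [52], esi → M[52]=49
mov ebx, [52] → ebx=M[52]=49
mov [52], edx → M[52]=0
sub ebx, edi → ebx=49-4=45
sub esi, 20 → esi=49-20=29
halt.

0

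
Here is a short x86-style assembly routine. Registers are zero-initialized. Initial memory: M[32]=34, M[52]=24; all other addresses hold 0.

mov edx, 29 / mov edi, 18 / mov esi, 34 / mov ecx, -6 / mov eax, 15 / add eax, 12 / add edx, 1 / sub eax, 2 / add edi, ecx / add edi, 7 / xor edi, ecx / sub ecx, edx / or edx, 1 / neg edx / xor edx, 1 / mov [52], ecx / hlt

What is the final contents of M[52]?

-36

edx=29
edi=18
esi=34
ecx=-6
eax=15
eax=15+12=27
edx=29+1=30
eax=27-2=25
edi=18+(-6)=12
edi=12+7=19
edi=19^(-6)=-23
ecx=(-6)-30=-36
edx=30|1=31
edx=-(31)=-31
edx=(-31)^1=-32
mov [52], ecx → M[52]=-36
halt.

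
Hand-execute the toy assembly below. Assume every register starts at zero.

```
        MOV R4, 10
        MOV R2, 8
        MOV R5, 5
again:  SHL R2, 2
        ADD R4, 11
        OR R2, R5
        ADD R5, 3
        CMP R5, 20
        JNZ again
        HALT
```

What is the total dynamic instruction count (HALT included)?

after MOV R4, 10: R4=10
after MOV R2, 8: R2=8
after MOV R5, 5: R5=5
after SHL R2, 2: R2=8<<2=32
after ADD R4, 11: R4=10+11=21
after OR R2, R5: R2=32|5=37
after ADD R5, 3: R5=5+3=8
CMP R5, 20  (cmp 8,20)
JNZ again: taken
after SHL R2, 2: R2=37<<2=148
after ADD R4, 11: R4=21+11=32
after OR R2, R5: R2=148|8=156
after ADD R5, 3: R5=8+3=11
CMP R5, 20  (cmp 11,20)
JNZ again: taken
after SHL R2, 2: R2=156<<2=624
after ADD R4, 11: R4=32+11=43
after OR R2, R5: R2=624|11=635
after ADD R5, 3: R5=11+3=14
CMP R5, 20  (cmp 14,20)
JNZ again: taken
after SHL R2, 2: R2=635<<2=2540
after ADD R4, 11: R4=43+11=54
after OR R2, R5: R2=2540|14=2542
after ADD R5, 3: R5=14+3=17
CMP R5, 20  (cmp 17,20)
JNZ again: taken
after SHL R2, 2: R2=2542<<2=10168
after ADD R4, 11: R4=54+11=65
after OR R2, R5: R2=10168|17=10169
after ADD R5, 3: R5=17+3=20
CMP R5, 20  (cmp 20,20)
JNZ again: not taken
halt.
Total executed instructions: 34.

34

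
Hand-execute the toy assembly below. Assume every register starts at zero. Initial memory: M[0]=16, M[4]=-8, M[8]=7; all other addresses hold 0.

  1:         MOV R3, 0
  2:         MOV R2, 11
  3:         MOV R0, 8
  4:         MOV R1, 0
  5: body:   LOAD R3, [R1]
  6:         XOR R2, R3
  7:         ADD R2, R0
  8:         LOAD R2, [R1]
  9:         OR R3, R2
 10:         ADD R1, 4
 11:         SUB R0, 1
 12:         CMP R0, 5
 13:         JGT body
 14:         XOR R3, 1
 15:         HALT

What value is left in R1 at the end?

after MOV R3, 0: R3=0
after MOV R2, 11: R2=11
after MOV R0, 8: R0=8
after MOV R1, 0: R1=0
after LOAD R3, [R1]: R3=M[0]=16
after XOR R2, R3: R2=11^16=27
after ADD R2, R0: R2=27+8=35
after LOAD R2, [R1]: R2=M[0]=16
after OR R3, R2: R3=16|16=16
after ADD R1, 4: R1=0+4=4
after SUB R0, 1: R0=8-1=7
CMP R0, 5  (cmp 7,5)
JGT body: taken
after LOAD R3, [R1]: R3=M[4]=-8
after XOR R2, R3: R2=16^(-8)=-24
after ADD R2, R0: R2=(-24)+7=-17
after LOAD R2, [R1]: R2=M[4]=-8
after OR R3, R2: R3=(-8)|(-8)=-8
after ADD R1, 4: R1=4+4=8
after SUB R0, 1: R0=7-1=6
CMP R0, 5  (cmp 6,5)
JGT body: taken
after LOAD R3, [R1]: R3=M[8]=7
after XOR R2, R3: R2=(-8)^7=-1
after ADD R2, R0: R2=(-1)+6=5
after LOAD R2, [R1]: R2=M[8]=7
after OR R3, R2: R3=7|7=7
after ADD R1, 4: R1=8+4=12
after SUB R0, 1: R0=6-1=5
CMP R0, 5  (cmp 5,5)
JGT body: not taken
after XOR R3, 1: R3=7^1=6
halt.

12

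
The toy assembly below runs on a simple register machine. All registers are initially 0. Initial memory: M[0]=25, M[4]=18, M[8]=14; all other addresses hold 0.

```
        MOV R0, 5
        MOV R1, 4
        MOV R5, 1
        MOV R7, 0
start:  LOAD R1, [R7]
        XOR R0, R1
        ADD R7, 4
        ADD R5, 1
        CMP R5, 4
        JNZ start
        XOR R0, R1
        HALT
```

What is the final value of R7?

12

MOV R0, 5 → R0=5
MOV R1, 4 → R1=4
MOV R5, 1 → R5=1
MOV R7, 0 → R7=0
LOAD R1, [R7] → R1=M[0]=25
XOR R0, R1 → R0=5^25=28
ADD R7, 4 → R7=0+4=4
ADD R5, 1 → R5=1+1=2
CMP R5, 4  (cmp 2,4)
JNZ start: taken
LOAD R1, [R7] → R1=M[4]=18
XOR R0, R1 → R0=28^18=14
ADD R7, 4 → R7=4+4=8
ADD R5, 1 → R5=2+1=3
CMP R5, 4  (cmp 3,4)
JNZ start: taken
LOAD R1, [R7] → R1=M[8]=14
XOR R0, R1 → R0=14^14=0
ADD R7, 4 → R7=8+4=12
ADD R5, 1 → R5=3+1=4
CMP R5, 4  (cmp 4,4)
JNZ start: not taken
XOR R0, R1 → R0=0^14=14
halt.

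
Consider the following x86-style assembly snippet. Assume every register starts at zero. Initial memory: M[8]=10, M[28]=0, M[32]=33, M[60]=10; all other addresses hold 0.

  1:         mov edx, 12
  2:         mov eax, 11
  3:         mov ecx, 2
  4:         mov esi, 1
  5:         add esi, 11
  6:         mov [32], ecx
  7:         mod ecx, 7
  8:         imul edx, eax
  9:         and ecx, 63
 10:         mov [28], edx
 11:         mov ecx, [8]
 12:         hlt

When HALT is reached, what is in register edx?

edx=12
eax=11
ecx=2
esi=1
esi=1+11=12
mov [32], ecx → M[32]=2
ecx=2%7=2
edx=12*11=132
ecx=2&63=2
mov [28], edx → M[28]=132
ecx=M[8]=10
halt.

132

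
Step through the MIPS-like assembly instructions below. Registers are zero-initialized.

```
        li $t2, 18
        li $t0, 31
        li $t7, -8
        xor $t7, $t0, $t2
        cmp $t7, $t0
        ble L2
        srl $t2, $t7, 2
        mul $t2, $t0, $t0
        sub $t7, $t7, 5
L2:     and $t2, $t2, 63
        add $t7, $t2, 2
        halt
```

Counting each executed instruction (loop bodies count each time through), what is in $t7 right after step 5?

13

$t2=18
$t0=31
$t7=-8
$t7=31^18=13
cmp $t7, $t0  (cmp 13,31)
After step 5: $t7 = 13.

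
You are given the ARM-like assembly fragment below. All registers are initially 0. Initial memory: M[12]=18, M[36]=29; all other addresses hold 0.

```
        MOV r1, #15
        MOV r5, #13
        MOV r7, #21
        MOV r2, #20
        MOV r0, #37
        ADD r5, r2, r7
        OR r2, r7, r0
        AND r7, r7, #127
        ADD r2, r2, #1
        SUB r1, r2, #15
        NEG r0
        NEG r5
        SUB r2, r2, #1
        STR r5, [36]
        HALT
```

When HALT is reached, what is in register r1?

39

after MOV r1, #15: r1=15
after MOV r5, #13: r5=13
after MOV r7, #21: r7=21
after MOV r2, #20: r2=20
after MOV r0, #37: r0=37
after ADD r5, r2, r7: r5=20+21=41
after OR r2, r7, r0: r2=21|37=53
after AND r7, r7, #127: r7=21&127=21
after ADD r2, r2, #1: r2=53+1=54
after SUB r1, r2, #15: r1=54-15=39
after NEG r0: r0=-(37)=-37
after NEG r5: r5=-(41)=-41
after SUB r2, r2, #1: r2=54-1=53
STR r5, [36] → M[36]=-41
halt.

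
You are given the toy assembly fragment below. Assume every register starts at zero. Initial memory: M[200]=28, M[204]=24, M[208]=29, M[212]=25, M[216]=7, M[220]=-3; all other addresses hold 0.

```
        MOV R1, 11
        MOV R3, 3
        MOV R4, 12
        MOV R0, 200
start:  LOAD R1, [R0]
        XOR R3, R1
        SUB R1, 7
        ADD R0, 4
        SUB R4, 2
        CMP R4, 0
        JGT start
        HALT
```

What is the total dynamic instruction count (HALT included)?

R1=11
R3=3
R4=12
R0=200
R1=M[200]=28
R3=3^28=31
R1=28-7=21
R0=200+4=204
R4=12-2=10
CMP R4, 0  (cmp 10,0)
JGT start: taken
R1=M[204]=24
R3=31^24=7
R1=24-7=17
R0=204+4=208
R4=10-2=8
CMP R4, 0  (cmp 8,0)
JGT start: taken
R1=M[208]=29
R3=7^29=26
R1=29-7=22
R0=208+4=212
R4=8-2=6
CMP R4, 0  (cmp 6,0)
JGT start: taken
R1=M[212]=25
R3=26^25=3
R1=25-7=18
R0=212+4=216
R4=6-2=4
CMP R4, 0  (cmp 4,0)
JGT start: taken
R1=M[216]=7
R3=3^7=4
R1=7-7=0
R0=216+4=220
R4=4-2=2
CMP R4, 0  (cmp 2,0)
JGT start: taken
R1=M[220]=-3
R3=4^(-3)=-7
R1=(-3)-7=-10
R0=220+4=224
R4=2-2=0
CMP R4, 0  (cmp 0,0)
JGT start: not taken
halt.
Total executed instructions: 47.

47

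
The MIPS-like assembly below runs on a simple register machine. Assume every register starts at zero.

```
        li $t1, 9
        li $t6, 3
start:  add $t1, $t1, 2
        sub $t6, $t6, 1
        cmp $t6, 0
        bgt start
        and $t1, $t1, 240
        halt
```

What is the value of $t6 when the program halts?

0

$t1=9
$t6=3
$t1=9+2=11
$t6=3-1=2
cmp $t6, 0  (cmp 2,0)
bgt start: taken
$t1=11+2=13
$t6=2-1=1
cmp $t6, 0  (cmp 1,0)
bgt start: taken
$t1=13+2=15
$t6=1-1=0
cmp $t6, 0  (cmp 0,0)
bgt start: not taken
$t1=15&240=0
halt.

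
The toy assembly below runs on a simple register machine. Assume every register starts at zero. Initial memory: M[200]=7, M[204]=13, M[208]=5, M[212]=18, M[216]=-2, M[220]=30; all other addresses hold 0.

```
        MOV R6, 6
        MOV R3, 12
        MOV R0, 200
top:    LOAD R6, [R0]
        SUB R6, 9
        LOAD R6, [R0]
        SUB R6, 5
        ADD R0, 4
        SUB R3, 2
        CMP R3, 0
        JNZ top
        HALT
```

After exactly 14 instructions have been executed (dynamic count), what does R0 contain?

204

MOV R6, 6 → R6=6
MOV R3, 12 → R3=12
MOV R0, 200 → R0=200
LOAD R6, [R0] → R6=M[200]=7
SUB R6, 9 → R6=7-9=-2
LOAD R6, [R0] → R6=M[200]=7
SUB R6, 5 → R6=7-5=2
ADD R0, 4 → R0=200+4=204
SUB R3, 2 → R3=12-2=10
CMP R3, 0  (cmp 10,0)
JNZ top: taken
LOAD R6, [R0] → R6=M[204]=13
SUB R6, 9 → R6=13-9=4
LOAD R6, [R0] → R6=M[204]=13
After step 14: R0 = 204.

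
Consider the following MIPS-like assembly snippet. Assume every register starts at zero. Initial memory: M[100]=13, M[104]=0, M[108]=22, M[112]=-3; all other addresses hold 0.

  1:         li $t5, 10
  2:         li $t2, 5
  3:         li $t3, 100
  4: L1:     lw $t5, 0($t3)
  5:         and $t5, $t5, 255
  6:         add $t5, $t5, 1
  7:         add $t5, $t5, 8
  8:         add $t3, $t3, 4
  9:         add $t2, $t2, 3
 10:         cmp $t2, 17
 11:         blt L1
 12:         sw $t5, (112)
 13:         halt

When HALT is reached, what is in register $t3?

116

after li $t5, 10: $t5=10
after li $t2, 5: $t2=5
after li $t3, 100: $t3=100
after lw $t5, 0($t3): $t5=M[100]=13
after and $t5, $t5, 255: $t5=13&255=13
after add $t5, $t5, 1: $t5=13+1=14
after add $t5, $t5, 8: $t5=14+8=22
after add $t3, $t3, 4: $t3=100+4=104
after add $t2, $t2, 3: $t2=5+3=8
cmp $t2, 17  (cmp 8,17)
blt L1: taken
after lw $t5, 0($t3): $t5=M[104]=0
after and $t5, $t5, 255: $t5=0&255=0
after add $t5, $t5, 1: $t5=0+1=1
after add $t5, $t5, 8: $t5=1+8=9
after add $t3, $t3, 4: $t3=104+4=108
after add $t2, $t2, 3: $t2=8+3=11
cmp $t2, 17  (cmp 11,17)
blt L1: taken
after lw $t5, 0($t3): $t5=M[108]=22
after and $t5, $t5, 255: $t5=22&255=22
after add $t5, $t5, 1: $t5=22+1=23
after add $t5, $t5, 8: $t5=23+8=31
after add $t3, $t3, 4: $t3=108+4=112
after add $t2, $t2, 3: $t2=11+3=14
cmp $t2, 17  (cmp 14,17)
blt L1: taken
after lw $t5, 0($t3): $t5=M[112]=-3
after and $t5, $t5, 255: $t5=(-3)&255=253
after add $t5, $t5, 1: $t5=253+1=254
after add $t5, $t5, 8: $t5=254+8=262
after add $t3, $t3, 4: $t3=112+4=116
after add $t2, $t2, 3: $t2=14+3=17
cmp $t2, 17  (cmp 17,17)
blt L1: not taken
sw $t5, (112) → M[112]=262
halt.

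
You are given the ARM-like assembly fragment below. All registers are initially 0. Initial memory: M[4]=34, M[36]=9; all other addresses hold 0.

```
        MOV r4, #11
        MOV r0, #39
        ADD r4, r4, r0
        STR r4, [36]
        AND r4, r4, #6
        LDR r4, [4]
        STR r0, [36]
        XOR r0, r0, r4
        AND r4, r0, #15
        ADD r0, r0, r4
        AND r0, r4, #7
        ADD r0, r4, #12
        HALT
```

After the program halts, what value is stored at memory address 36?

39

MOV r4, #11 → r4=11
MOV r0, #39 → r0=39
ADD r4, r4, r0 → r4=11+39=50
STR r4, [36] → M[36]=50
AND r4, r4, #6 → r4=50&6=2
LDR r4, [4] → r4=M[4]=34
STR r0, [36] → M[36]=39
XOR r0, r0, r4 → r0=39^34=5
AND r4, r0, #15 → r4=5&15=5
ADD r0, r0, r4 → r0=5+5=10
AND r0, r4, #7 → r0=5&7=5
ADD r0, r4, #12 → r0=5+12=17
halt.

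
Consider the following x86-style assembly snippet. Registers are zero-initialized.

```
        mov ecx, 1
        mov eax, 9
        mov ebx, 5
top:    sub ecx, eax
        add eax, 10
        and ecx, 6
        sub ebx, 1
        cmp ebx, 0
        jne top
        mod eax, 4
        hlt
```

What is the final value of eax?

mov ecx, 1 → ecx=1
mov eax, 9 → eax=9
mov ebx, 5 → ebx=5
sub ecx, eax → ecx=1-9=-8
add eax, 10 → eax=9+10=19
and ecx, 6 → ecx=(-8)&6=0
sub ebx, 1 → ebx=5-1=4
cmp ebx, 0  (cmp 4,0)
jne top: taken
sub ecx, eax → ecx=0-19=-19
add eax, 10 → eax=19+10=29
and ecx, 6 → ecx=(-19)&6=4
sub ebx, 1 → ebx=4-1=3
cmp ebx, 0  (cmp 3,0)
jne top: taken
sub ecx, eax → ecx=4-29=-25
add eax, 10 → eax=29+10=39
and ecx, 6 → ecx=(-25)&6=6
sub ebx, 1 → ebx=3-1=2
cmp ebx, 0  (cmp 2,0)
jne top: taken
sub ecx, eax → ecx=6-39=-33
add eax, 10 → eax=39+10=49
and ecx, 6 → ecx=(-33)&6=6
sub ebx, 1 → ebx=2-1=1
cmp ebx, 0  (cmp 1,0)
jne top: taken
sub ecx, eax → ecx=6-49=-43
add eax, 10 → eax=49+10=59
and ecx, 6 → ecx=(-43)&6=4
sub ebx, 1 → ebx=1-1=0
cmp ebx, 0  (cmp 0,0)
jne top: not taken
mod eax, 4 → eax=59%4=3
halt.

3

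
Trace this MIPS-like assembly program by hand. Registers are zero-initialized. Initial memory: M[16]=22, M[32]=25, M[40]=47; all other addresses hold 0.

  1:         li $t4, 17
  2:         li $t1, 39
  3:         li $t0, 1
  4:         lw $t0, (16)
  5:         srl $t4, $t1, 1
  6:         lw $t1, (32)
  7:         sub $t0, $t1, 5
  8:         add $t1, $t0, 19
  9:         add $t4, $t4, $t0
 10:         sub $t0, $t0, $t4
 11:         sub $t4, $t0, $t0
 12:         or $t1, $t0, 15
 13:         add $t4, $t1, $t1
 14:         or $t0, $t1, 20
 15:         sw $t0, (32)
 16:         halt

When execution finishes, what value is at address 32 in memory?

-1

li $t4, 17 → $t4=17
li $t1, 39 → $t1=39
li $t0, 1 → $t0=1
lw $t0, (16) → $t0=M[16]=22
srl $t4, $t1, 1 → $t4=39>>1=19
lw $t1, (32) → $t1=M[32]=25
sub $t0, $t1, 5 → $t0=25-5=20
add $t1, $t0, 19 → $t1=20+19=39
add $t4, $t4, $t0 → $t4=19+20=39
sub $t0, $t0, $t4 → $t0=20-39=-19
sub $t4, $t0, $t0 → $t4=(-19)-(-19)=0
or $t1, $t0, 15 → $t1=(-19)|15=-17
add $t4, $t1, $t1 → $t4=(-17)+(-17)=-34
or $t0, $t1, 20 → $t0=(-17)|20=-1
sw $t0, (32) → M[32]=-1
halt.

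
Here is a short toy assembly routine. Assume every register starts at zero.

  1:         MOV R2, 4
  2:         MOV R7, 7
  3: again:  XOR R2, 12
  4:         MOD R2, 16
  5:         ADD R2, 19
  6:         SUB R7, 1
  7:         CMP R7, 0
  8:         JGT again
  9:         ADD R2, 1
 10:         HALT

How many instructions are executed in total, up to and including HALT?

46

after MOV R2, 4: R2=4
after MOV R7, 7: R7=7
after XOR R2, 12: R2=4^12=8
after MOD R2, 16: R2=8%16=8
after ADD R2, 19: R2=8+19=27
after SUB R7, 1: R7=7-1=6
CMP R7, 0  (cmp 6,0)
JGT again: taken
after XOR R2, 12: R2=27^12=23
after MOD R2, 16: R2=23%16=7
after ADD R2, 19: R2=7+19=26
after SUB R7, 1: R7=6-1=5
CMP R7, 0  (cmp 5,0)
JGT again: taken
after XOR R2, 12: R2=26^12=22
after MOD R2, 16: R2=22%16=6
after ADD R2, 19: R2=6+19=25
after SUB R7, 1: R7=5-1=4
CMP R7, 0  (cmp 4,0)
JGT again: taken
after XOR R2, 12: R2=25^12=21
after MOD R2, 16: R2=21%16=5
after ADD R2, 19: R2=5+19=24
after SUB R7, 1: R7=4-1=3
CMP R7, 0  (cmp 3,0)
JGT again: taken
after XOR R2, 12: R2=24^12=20
after MOD R2, 16: R2=20%16=4
after ADD R2, 19: R2=4+19=23
after SUB R7, 1: R7=3-1=2
CMP R7, 0  (cmp 2,0)
JGT again: taken
after XOR R2, 12: R2=23^12=27
after MOD R2, 16: R2=27%16=11
after ADD R2, 19: R2=11+19=30
after SUB R7, 1: R7=2-1=1
CMP R7, 0  (cmp 1,0)
JGT again: taken
after XOR R2, 12: R2=30^12=18
after MOD R2, 16: R2=18%16=2
after ADD R2, 19: R2=2+19=21
after SUB R7, 1: R7=1-1=0
CMP R7, 0  (cmp 0,0)
JGT again: not taken
after ADD R2, 1: R2=21+1=22
halt.
Total executed instructions: 46.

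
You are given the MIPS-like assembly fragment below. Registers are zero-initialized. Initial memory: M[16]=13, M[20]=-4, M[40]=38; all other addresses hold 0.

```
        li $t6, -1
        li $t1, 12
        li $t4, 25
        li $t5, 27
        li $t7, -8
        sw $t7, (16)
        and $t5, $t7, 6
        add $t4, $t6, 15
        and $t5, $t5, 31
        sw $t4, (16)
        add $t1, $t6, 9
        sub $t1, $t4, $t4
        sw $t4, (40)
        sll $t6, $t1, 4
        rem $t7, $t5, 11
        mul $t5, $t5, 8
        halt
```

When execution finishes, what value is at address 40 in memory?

14

$t6=-1
$t1=12
$t4=25
$t5=27
$t7=-8
sw $t7, (16) → M[16]=-8
$t5=(-8)&6=0
$t4=(-1)+15=14
$t5=0&31=0
sw $t4, (16) → M[16]=14
$t1=(-1)+9=8
$t1=14-14=0
sw $t4, (40) → M[40]=14
$t6=0<<4=0
$t7=0%11=0
$t5=0*8=0
halt.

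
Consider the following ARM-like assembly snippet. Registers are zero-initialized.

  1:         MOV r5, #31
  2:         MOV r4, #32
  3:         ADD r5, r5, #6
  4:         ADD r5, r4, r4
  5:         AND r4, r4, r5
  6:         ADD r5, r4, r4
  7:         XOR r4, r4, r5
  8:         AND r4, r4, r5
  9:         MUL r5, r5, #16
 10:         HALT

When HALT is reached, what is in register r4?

0

after MOV r5, #31: r5=31
after MOV r4, #32: r4=32
after ADD r5, r5, #6: r5=31+6=37
after ADD r5, r4, r4: r5=32+32=64
after AND r4, r4, r5: r4=32&64=0
after ADD r5, r4, r4: r5=0+0=0
after XOR r4, r4, r5: r4=0^0=0
after AND r4, r4, r5: r4=0&0=0
after MUL r5, r5, #16: r5=0*16=0
halt.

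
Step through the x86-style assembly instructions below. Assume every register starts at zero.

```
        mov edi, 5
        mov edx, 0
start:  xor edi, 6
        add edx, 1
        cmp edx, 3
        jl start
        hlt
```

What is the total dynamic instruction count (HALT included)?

edi=5
edx=0
edi=5^6=3
edx=0+1=1
cmp edx, 3  (cmp 1,3)
jl start: taken
edi=3^6=5
edx=1+1=2
cmp edx, 3  (cmp 2,3)
jl start: taken
edi=5^6=3
edx=2+1=3
cmp edx, 3  (cmp 3,3)
jl start: not taken
halt.
Total executed instructions: 15.

15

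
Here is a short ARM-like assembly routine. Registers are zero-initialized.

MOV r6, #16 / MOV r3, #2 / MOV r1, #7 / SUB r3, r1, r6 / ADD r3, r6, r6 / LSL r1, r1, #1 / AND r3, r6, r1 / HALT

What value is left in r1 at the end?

after MOV r6, #16: r6=16
after MOV r3, #2: r3=2
after MOV r1, #7: r1=7
after SUB r3, r1, r6: r3=7-16=-9
after ADD r3, r6, r6: r3=16+16=32
after LSL r1, r1, #1: r1=7<<1=14
after AND r3, r6, r1: r3=16&14=0
halt.

14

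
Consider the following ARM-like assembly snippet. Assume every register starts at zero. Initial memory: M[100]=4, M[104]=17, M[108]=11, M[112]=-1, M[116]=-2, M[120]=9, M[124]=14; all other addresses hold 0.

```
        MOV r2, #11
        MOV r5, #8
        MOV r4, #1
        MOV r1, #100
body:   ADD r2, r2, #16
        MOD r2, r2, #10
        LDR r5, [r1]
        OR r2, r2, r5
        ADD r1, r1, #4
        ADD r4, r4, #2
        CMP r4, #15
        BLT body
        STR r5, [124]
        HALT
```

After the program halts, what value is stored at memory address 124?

r2=11
r5=8
r4=1
r1=100
r2=11+16=27
r2=27%10=7
r5=M[100]=4
r2=7|4=7
r1=100+4=104
r4=1+2=3
CMP r4, #15  (cmp 3,15)
BLT body: taken
r2=7+16=23
r2=23%10=3
r5=M[104]=17
r2=3|17=19
r1=104+4=108
r4=3+2=5
CMP r4, #15  (cmp 5,15)
BLT body: taken
r2=19+16=35
r2=35%10=5
r5=M[108]=11
r2=5|11=15
r1=108+4=112
r4=5+2=7
CMP r4, #15  (cmp 7,15)
BLT body: taken
r2=15+16=31
r2=31%10=1
r5=M[112]=-1
r2=1|(-1)=-1
r1=112+4=116
r4=7+2=9
CMP r4, #15  (cmp 9,15)
BLT body: taken
r2=(-1)+16=15
r2=15%10=5
r5=M[116]=-2
r2=5|(-2)=-1
r1=116+4=120
r4=9+2=11
CMP r4, #15  (cmp 11,15)
BLT body: taken
r2=(-1)+16=15
r2=15%10=5
r5=M[120]=9
r2=5|9=13
r1=120+4=124
r4=11+2=13
CMP r4, #15  (cmp 13,15)
BLT body: taken
r2=13+16=29
r2=29%10=9
r5=M[124]=14
r2=9|14=15
r1=124+4=128
r4=13+2=15
CMP r4, #15  (cmp 15,15)
BLT body: not taken
STR r5, [124] → M[124]=14
halt.

14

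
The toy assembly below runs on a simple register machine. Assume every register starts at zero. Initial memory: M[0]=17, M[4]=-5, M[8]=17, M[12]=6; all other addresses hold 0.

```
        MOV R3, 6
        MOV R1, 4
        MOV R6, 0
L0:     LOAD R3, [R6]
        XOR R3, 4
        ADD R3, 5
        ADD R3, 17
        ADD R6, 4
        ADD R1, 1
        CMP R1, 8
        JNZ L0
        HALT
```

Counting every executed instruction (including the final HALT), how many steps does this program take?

36

R3=6
R1=4
R6=0
R3=M[0]=17
R3=17^4=21
R3=21+5=26
R3=26+17=43
R6=0+4=4
R1=4+1=5
CMP R1, 8  (cmp 5,8)
JNZ L0: taken
R3=M[4]=-5
R3=(-5)^4=-1
R3=(-1)+5=4
R3=4+17=21
R6=4+4=8
R1=5+1=6
CMP R1, 8  (cmp 6,8)
JNZ L0: taken
R3=M[8]=17
R3=17^4=21
R3=21+5=26
R3=26+17=43
R6=8+4=12
R1=6+1=7
CMP R1, 8  (cmp 7,8)
JNZ L0: taken
R3=M[12]=6
R3=6^4=2
R3=2+5=7
R3=7+17=24
R6=12+4=16
R1=7+1=8
CMP R1, 8  (cmp 8,8)
JNZ L0: not taken
halt.
Total executed instructions: 36.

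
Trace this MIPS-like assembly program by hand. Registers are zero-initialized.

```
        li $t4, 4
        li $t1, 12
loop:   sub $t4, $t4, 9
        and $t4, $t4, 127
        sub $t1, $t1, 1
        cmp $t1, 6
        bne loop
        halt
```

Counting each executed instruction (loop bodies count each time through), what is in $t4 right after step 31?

78

after li $t4, 4: $t4=4
after li $t1, 12: $t1=12
after sub $t4, $t4, 9: $t4=4-9=-5
after and $t4, $t4, 127: $t4=(-5)&127=123
after sub $t1, $t1, 1: $t1=12-1=11
cmp $t1, 6  (cmp 11,6)
bne loop: taken
after sub $t4, $t4, 9: $t4=123-9=114
after and $t4, $t4, 127: $t4=114&127=114
after sub $t1, $t1, 1: $t1=11-1=10
cmp $t1, 6  (cmp 10,6)
bne loop: taken
after sub $t4, $t4, 9: $t4=114-9=105
after and $t4, $t4, 127: $t4=105&127=105
after sub $t1, $t1, 1: $t1=10-1=9
cmp $t1, 6  (cmp 9,6)
bne loop: taken
after sub $t4, $t4, 9: $t4=105-9=96
after and $t4, $t4, 127: $t4=96&127=96
after sub $t1, $t1, 1: $t1=9-1=8
cmp $t1, 6  (cmp 8,6)
bne loop: taken
after sub $t4, $t4, 9: $t4=96-9=87
after and $t4, $t4, 127: $t4=87&127=87
after sub $t1, $t1, 1: $t1=8-1=7
cmp $t1, 6  (cmp 7,6)
bne loop: taken
after sub $t4, $t4, 9: $t4=87-9=78
after and $t4, $t4, 127: $t4=78&127=78
after sub $t1, $t1, 1: $t1=7-1=6
cmp $t1, 6  (cmp 6,6)
After step 31: $t4 = 78.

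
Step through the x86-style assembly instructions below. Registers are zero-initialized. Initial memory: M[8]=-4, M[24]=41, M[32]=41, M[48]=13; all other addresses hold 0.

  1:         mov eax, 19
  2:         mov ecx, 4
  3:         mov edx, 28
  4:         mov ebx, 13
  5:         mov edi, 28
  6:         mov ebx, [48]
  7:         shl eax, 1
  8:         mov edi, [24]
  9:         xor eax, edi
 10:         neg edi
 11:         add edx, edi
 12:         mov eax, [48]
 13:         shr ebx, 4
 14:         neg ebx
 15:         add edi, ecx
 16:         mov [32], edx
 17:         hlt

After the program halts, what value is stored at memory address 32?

eax=19
ecx=4
edx=28
ebx=13
edi=28
ebx=M[48]=13
eax=19<<1=38
edi=M[24]=41
eax=38^41=15
edi=-(41)=-41
edx=28+(-41)=-13
eax=M[48]=13
ebx=13>>4=0
ebx=-(0)=0
edi=(-41)+4=-37
mov [32], edx → M[32]=-13
halt.

-13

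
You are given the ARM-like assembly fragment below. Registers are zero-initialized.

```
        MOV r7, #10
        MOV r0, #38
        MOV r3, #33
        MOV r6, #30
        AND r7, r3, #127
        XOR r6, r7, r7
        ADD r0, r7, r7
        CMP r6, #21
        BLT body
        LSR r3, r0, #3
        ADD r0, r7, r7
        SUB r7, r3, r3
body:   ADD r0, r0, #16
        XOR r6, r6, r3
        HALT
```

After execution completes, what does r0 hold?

MOV r7, #10 → r7=10
MOV r0, #38 → r0=38
MOV r3, #33 → r3=33
MOV r6, #30 → r6=30
AND r7, r3, #127 → r7=33&127=33
XOR r6, r7, r7 → r6=33^33=0
ADD r0, r7, r7 → r0=33+33=66
CMP r6, #21  (cmp 0,21)
BLT body: taken
ADD r0, r0, #16 → r0=66+16=82
XOR r6, r6, r3 → r6=0^33=33
halt.

82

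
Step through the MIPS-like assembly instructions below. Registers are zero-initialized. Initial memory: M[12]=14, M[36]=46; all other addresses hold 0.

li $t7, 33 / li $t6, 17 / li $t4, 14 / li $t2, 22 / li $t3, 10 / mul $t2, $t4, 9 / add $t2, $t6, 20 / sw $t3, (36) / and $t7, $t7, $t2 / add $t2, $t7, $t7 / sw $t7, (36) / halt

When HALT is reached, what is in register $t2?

66

li $t7, 33 → $t7=33
li $t6, 17 → $t6=17
li $t4, 14 → $t4=14
li $t2, 22 → $t2=22
li $t3, 10 → $t3=10
mul $t2, $t4, 9 → $t2=14*9=126
add $t2, $t6, 20 → $t2=17+20=37
sw $t3, (36) → M[36]=10
and $t7, $t7, $t2 → $t7=33&37=33
add $t2, $t7, $t7 → $t2=33+33=66
sw $t7, (36) → M[36]=33
halt.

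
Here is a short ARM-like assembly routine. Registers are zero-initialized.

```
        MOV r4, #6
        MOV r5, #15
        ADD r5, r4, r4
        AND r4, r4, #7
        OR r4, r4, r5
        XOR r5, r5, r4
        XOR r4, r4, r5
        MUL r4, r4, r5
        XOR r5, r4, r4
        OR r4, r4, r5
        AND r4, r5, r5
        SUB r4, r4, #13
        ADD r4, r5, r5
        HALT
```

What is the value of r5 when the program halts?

MOV r4, #6 → r4=6
MOV r5, #15 → r5=15
ADD r5, r4, r4 → r5=6+6=12
AND r4, r4, #7 → r4=6&7=6
OR r4, r4, r5 → r4=6|12=14
XOR r5, r5, r4 → r5=12^14=2
XOR r4, r4, r5 → r4=14^2=12
MUL r4, r4, r5 → r4=12*2=24
XOR r5, r4, r4 → r5=24^24=0
OR r4, r4, r5 → r4=24|0=24
AND r4, r5, r5 → r4=0&0=0
SUB r4, r4, #13 → r4=0-13=-13
ADD r4, r5, r5 → r4=0+0=0
halt.

0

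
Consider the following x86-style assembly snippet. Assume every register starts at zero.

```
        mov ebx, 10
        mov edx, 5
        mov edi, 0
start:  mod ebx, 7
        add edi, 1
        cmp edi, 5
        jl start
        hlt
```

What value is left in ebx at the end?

3

after mov ebx, 10: ebx=10
after mov edx, 5: edx=5
after mov edi, 0: edi=0
after mod ebx, 7: ebx=10%7=3
after add edi, 1: edi=0+1=1
cmp edi, 5  (cmp 1,5)
jl start: taken
after mod ebx, 7: ebx=3%7=3
after add edi, 1: edi=1+1=2
cmp edi, 5  (cmp 2,5)
jl start: taken
after mod ebx, 7: ebx=3%7=3
after add edi, 1: edi=2+1=3
cmp edi, 5  (cmp 3,5)
jl start: taken
after mod ebx, 7: ebx=3%7=3
after add edi, 1: edi=3+1=4
cmp edi, 5  (cmp 4,5)
jl start: taken
after mod ebx, 7: ebx=3%7=3
after add edi, 1: edi=4+1=5
cmp edi, 5  (cmp 5,5)
jl start: not taken
halt.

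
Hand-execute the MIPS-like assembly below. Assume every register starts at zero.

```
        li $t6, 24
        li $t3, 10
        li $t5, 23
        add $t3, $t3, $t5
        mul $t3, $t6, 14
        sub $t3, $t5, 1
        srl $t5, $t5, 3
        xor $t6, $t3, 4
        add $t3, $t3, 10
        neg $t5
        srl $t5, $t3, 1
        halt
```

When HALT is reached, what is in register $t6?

li $t6, 24 → $t6=24
li $t3, 10 → $t3=10
li $t5, 23 → $t5=23
add $t3, $t3, $t5 → $t3=10+23=33
mul $t3, $t6, 14 → $t3=24*14=336
sub $t3, $t5, 1 → $t3=23-1=22
srl $t5, $t5, 3 → $t5=23>>3=2
xor $t6, $t3, 4 → $t6=22^4=18
add $t3, $t3, 10 → $t3=22+10=32
neg $t5 → $t5=-(2)=-2
srl $t5, $t3, 1 → $t5=32>>1=16
halt.

18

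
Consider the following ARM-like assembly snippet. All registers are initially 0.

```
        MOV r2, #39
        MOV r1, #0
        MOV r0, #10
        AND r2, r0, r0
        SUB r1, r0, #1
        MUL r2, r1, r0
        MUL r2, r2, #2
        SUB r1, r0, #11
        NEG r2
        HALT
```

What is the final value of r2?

r2=39
r1=0
r0=10
r2=10&10=10
r1=10-1=9
r2=9*10=90
r2=90*2=180
r1=10-11=-1
r2=-(180)=-180
halt.

-180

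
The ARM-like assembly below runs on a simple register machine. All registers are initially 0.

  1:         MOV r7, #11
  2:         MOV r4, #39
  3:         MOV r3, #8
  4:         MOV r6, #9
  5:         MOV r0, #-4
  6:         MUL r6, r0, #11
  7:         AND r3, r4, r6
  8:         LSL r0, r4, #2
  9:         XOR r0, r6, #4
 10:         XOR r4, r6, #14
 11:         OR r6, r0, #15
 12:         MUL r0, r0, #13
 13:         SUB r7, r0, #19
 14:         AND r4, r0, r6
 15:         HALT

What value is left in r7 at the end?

-643

after MOV r7, #11: r7=11
after MOV r4, #39: r4=39
after MOV r3, #8: r3=8
after MOV r6, #9: r6=9
after MOV r0, #-4: r0=-4
after MUL r6, r0, #11: r6=(-4)*11=-44
after AND r3, r4, r6: r3=39&(-44)=4
after LSL r0, r4, #2: r0=39<<2=156
after XOR r0, r6, #4: r0=(-44)^4=-48
after XOR r4, r6, #14: r4=(-44)^14=-38
after OR r6, r0, #15: r6=(-48)|15=-33
after MUL r0, r0, #13: r0=(-48)*13=-624
after SUB r7, r0, #19: r7=(-624)-19=-643
after AND r4, r0, r6: r4=(-624)&(-33)=-624
halt.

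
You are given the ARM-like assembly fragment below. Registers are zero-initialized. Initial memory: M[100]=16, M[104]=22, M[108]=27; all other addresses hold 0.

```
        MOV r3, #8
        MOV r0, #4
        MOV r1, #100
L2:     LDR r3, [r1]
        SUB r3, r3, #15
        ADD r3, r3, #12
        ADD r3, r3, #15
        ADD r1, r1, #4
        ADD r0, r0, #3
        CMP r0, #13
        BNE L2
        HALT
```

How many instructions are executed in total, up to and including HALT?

after MOV r3, #8: r3=8
after MOV r0, #4: r0=4
after MOV r1, #100: r1=100
after LDR r3, [r1]: r3=M[100]=16
after SUB r3, r3, #15: r3=16-15=1
after ADD r3, r3, #12: r3=1+12=13
after ADD r3, r3, #15: r3=13+15=28
after ADD r1, r1, #4: r1=100+4=104
after ADD r0, r0, #3: r0=4+3=7
CMP r0, #13  (cmp 7,13)
BNE L2: taken
after LDR r3, [r1]: r3=M[104]=22
after SUB r3, r3, #15: r3=22-15=7
after ADD r3, r3, #12: r3=7+12=19
after ADD r3, r3, #15: r3=19+15=34
after ADD r1, r1, #4: r1=104+4=108
after ADD r0, r0, #3: r0=7+3=10
CMP r0, #13  (cmp 10,13)
BNE L2: taken
after LDR r3, [r1]: r3=M[108]=27
after SUB r3, r3, #15: r3=27-15=12
after ADD r3, r3, #12: r3=12+12=24
after ADD r3, r3, #15: r3=24+15=39
after ADD r1, r1, #4: r1=108+4=112
after ADD r0, r0, #3: r0=10+3=13
CMP r0, #13  (cmp 13,13)
BNE L2: not taken
halt.
Total executed instructions: 28.

28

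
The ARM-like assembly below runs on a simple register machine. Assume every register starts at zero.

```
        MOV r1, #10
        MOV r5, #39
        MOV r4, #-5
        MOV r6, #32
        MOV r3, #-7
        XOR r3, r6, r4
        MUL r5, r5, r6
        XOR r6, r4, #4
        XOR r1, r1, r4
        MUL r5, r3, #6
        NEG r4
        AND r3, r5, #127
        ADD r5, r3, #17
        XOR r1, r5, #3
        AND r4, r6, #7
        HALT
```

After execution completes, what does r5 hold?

after MOV r1, #10: r1=10
after MOV r5, #39: r5=39
after MOV r4, #-5: r4=-5
after MOV r6, #32: r6=32
after MOV r3, #-7: r3=-7
after XOR r3, r6, r4: r3=32^(-5)=-37
after MUL r5, r5, r6: r5=39*32=1248
after XOR r6, r4, #4: r6=(-5)^4=-1
after XOR r1, r1, r4: r1=10^(-5)=-15
after MUL r5, r3, #6: r5=(-37)*6=-222
after NEG r4: r4=-(-5)=5
after AND r3, r5, #127: r3=(-222)&127=34
after ADD r5, r3, #17: r5=34+17=51
after XOR r1, r5, #3: r1=51^3=48
after AND r4, r6, #7: r4=(-1)&7=7
halt.

51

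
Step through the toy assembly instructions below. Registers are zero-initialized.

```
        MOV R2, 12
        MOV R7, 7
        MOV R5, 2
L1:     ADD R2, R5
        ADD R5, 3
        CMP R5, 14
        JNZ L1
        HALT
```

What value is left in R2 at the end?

38

MOV R2, 12 → R2=12
MOV R7, 7 → R7=7
MOV R5, 2 → R5=2
ADD R2, R5 → R2=12+2=14
ADD R5, 3 → R5=2+3=5
CMP R5, 14  (cmp 5,14)
JNZ L1: taken
ADD R2, R5 → R2=14+5=19
ADD R5, 3 → R5=5+3=8
CMP R5, 14  (cmp 8,14)
JNZ L1: taken
ADD R2, R5 → R2=19+8=27
ADD R5, 3 → R5=8+3=11
CMP R5, 14  (cmp 11,14)
JNZ L1: taken
ADD R2, R5 → R2=27+11=38
ADD R5, 3 → R5=11+3=14
CMP R5, 14  (cmp 14,14)
JNZ L1: not taken
halt.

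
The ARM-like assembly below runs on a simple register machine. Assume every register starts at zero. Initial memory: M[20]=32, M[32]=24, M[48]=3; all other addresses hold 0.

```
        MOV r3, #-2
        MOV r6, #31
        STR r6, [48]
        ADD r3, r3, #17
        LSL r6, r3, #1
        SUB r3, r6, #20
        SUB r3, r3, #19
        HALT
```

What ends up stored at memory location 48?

after MOV r3, #-2: r3=-2
after MOV r6, #31: r6=31
STR r6, [48] → M[48]=31
after ADD r3, r3, #17: r3=(-2)+17=15
after LSL r6, r3, #1: r6=15<<1=30
after SUB r3, r6, #20: r3=30-20=10
after SUB r3, r3, #19: r3=10-19=-9
halt.

31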